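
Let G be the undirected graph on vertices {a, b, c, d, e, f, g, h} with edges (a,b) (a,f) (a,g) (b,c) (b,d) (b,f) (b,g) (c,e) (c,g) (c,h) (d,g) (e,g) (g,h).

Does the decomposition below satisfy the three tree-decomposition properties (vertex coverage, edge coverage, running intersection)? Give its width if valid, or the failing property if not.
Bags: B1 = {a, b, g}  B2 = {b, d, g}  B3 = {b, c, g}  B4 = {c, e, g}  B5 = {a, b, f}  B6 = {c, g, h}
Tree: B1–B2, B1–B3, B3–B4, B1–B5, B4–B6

Yes; width 2.

Vertex coverage: the bags together contain {a, b, c, d, e, f, g, h}, the full vertex set. Edge coverage: each edge of G has both endpoints in at least one bag. Running intersection: for every vertex, the bags containing it form a connected subtree. All three properties hold, so this is a valid tree decomposition of width max|bag| − 1 = 2, and hence tw(G) ≤ 2.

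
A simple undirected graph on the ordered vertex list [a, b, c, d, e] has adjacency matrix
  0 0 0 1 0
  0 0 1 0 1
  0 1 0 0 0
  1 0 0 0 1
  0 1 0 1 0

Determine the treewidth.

1

A width-1 tree decomposition is:
Bags: B1 = {a, d}  B2 = {d, e}  B3 = {b, e}  B4 = {b, c}
Tree: B1–B2, B2–B3, B3–B4
The largest bag has 2 vertices, giving width 1; this decomposition certifies tw(G) ≤ 1. Any graph with an edge has treewidth ≥ 1, and G has the edge a–d. Combining the bounds, tw(G) = 1.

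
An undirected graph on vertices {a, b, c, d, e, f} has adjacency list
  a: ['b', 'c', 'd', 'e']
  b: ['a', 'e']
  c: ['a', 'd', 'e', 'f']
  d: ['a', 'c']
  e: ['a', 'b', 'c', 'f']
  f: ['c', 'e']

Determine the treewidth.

A width-2 tree decomposition is:
Bags: B1 = {a, c, d}  B2 = {a, c, e}  B3 = {c, e, f}  B4 = {a, b, e}
Tree: B1–B2, B2–B3, B2–B4
Each bag holds 3 vertices, so the decomposition has width 2, which upper-bounds the treewidth. For the lower bound, the 3 vertices {a, c, d} are pairwise adjacent, and any tree decomposition puts a clique entirely inside one bag — forcing width ≥ 2. The upper and lower bounds meet at 2, so that is the treewidth.

2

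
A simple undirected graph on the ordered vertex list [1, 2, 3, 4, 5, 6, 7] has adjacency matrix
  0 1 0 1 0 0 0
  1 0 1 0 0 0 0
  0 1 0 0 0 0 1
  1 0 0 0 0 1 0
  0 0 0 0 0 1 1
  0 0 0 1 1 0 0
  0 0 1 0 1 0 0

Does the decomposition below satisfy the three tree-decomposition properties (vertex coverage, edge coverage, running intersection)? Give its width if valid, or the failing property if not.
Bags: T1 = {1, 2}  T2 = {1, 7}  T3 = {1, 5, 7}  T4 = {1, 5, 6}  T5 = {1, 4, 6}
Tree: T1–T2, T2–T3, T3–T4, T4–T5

No — vertex 3 appears in no bag.

A tree decomposition must satisfy three properties: every vertex lies in some bag; for every edge, both endpoints lie together in some bag; and for every vertex, the bags containing it form a connected subtree. Here vertex 3 appears in no bag, so the decomposition is invalid.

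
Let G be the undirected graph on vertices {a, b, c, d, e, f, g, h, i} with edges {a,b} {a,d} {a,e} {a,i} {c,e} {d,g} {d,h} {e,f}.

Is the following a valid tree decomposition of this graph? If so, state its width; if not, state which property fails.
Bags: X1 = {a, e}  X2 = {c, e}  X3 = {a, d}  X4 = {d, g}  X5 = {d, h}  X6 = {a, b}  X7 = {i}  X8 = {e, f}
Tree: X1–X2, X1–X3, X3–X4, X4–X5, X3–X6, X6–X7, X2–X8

A tree decomposition must satisfy three properties: every vertex lies in some bag; for every edge, both endpoints lie together in some bag; and for every vertex, the bags containing it form a connected subtree. Here edge (a,i) lies in no bag, so the decomposition is invalid.

No — edge (a,i) lies in no bag.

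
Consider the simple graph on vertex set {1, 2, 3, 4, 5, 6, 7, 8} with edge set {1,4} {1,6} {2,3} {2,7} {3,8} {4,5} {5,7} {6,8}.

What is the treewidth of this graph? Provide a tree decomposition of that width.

Treewidth 2.
Bags: B1 = {1, 6, 8}  B2 = {1, 4, 8}  B3 = {4, 5, 8}  B4 = {5, 7, 8}  B5 = {2, 7, 8}  B6 = {2, 3, 8}
Tree: B1–B2, B2–B3, B3–B4, B4–B5, B5–B6

Each bag holds 3 vertices, so the decomposition has width 2, which upper-bounds the treewidth. Since 8–6–1–4–5–7–2–3–8 is a cycle in G, G is not acyclic. Forests are exactly the graphs of treewidth ≤ 1, so tw(G) ≥ 2. Combining the bounds, tw(G) = 2.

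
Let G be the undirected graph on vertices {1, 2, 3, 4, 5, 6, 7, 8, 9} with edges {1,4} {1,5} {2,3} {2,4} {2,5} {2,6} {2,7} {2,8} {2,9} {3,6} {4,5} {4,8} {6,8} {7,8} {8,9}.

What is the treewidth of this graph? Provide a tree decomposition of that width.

Treewidth 2.
One such decomposition:
Bags: B1 = {2, 4, 8}  B2 = {2, 7, 8}  B3 = {2, 4, 5}  B4 = {2, 8, 9}  B5 = {2, 6, 8}  B6 = {1, 4, 5}  B7 = {2, 3, 6}
Tree: B1–B2, B1–B3, B2–B4, B1–B5, B3–B6, B5–B7

Each bag holds 3 vertices, so the decomposition has width 2, which upper-bounds the treewidth. On the other hand G contains the 3-clique {1, 4, 5}. A clique must lie in a single bag of any decomposition, so no decomposition can have width below 2. Therefore the treewidth is 2.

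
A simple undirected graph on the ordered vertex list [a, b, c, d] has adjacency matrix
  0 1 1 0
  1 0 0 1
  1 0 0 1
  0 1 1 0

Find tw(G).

A width-2 tree decomposition is:
Bags: B1 = {b, c, d}  B2 = {a, b, c}
Tree: B1–B2
Each bag holds 3 vertices, so the decomposition has width 2, which upper-bounds the treewidth. The edges b–d–c–a–b form a cycle, so G is not a tree and its treewidth is at least 2. Combining the bounds, tw(G) = 2.

2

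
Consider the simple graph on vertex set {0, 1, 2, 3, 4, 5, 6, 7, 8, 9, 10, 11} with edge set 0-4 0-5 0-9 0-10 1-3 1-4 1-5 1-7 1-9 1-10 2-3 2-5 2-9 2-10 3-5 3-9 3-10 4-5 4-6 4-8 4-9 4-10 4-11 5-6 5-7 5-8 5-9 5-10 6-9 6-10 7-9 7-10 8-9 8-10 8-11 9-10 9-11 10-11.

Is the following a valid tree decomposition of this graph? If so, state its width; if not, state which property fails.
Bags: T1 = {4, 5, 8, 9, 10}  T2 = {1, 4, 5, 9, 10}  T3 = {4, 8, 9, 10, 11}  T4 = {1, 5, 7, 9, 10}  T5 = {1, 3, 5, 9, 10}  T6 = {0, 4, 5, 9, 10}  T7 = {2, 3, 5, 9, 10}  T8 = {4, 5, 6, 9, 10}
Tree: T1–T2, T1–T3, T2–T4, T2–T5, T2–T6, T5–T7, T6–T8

Vertex coverage: the bags together contain {0, 1, 2, 3, 4, 5, 6, 7, 8, 9, 10, 11}, the full vertex set. Edge coverage: each edge of G has both endpoints in at least one bag. Running intersection: for every vertex, the bags containing it form a connected subtree. All three properties hold, so this is a valid tree decomposition of width max|bag| − 1 = 4, and hence tw(G) ≤ 4.

Yes; width 4.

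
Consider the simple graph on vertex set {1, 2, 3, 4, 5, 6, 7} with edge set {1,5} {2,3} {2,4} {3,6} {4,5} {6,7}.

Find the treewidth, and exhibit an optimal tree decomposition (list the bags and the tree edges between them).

The largest bag has 2 vertices, giving width 1; this decomposition certifies tw(G) ≤ 1. G has an edge, so its treewidth is at least 1. Combining the bounds, tw(G) = 1.

Treewidth 1.
One such decomposition:
Bags: B1 = {1, 5}  B2 = {4, 5}  B3 = {2, 4}  B4 = {2, 3}  B5 = {3, 6}  B6 = {6, 7}
Tree: B1–B2, B2–B3, B3–B4, B4–B5, B5–B6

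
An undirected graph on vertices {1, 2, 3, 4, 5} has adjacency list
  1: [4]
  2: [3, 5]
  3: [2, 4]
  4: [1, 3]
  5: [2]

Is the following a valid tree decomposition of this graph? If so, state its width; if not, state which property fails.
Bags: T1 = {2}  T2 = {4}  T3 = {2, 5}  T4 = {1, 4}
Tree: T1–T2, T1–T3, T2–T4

No — vertex 3 appears in no bag.

A tree decomposition must satisfy three properties: every vertex lies in some bag; for every edge, both endpoints lie together in some bag; and for every vertex, the bags containing it form a connected subtree. Here vertex 3 appears in no bag, so the decomposition is invalid.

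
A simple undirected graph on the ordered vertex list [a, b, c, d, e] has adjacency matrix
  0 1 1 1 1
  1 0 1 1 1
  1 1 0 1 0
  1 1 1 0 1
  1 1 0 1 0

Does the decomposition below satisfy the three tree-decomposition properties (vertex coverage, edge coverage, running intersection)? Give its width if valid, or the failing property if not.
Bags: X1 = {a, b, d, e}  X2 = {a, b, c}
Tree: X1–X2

No — edge (d,c) lies in no bag.

A tree decomposition must satisfy three properties: every vertex lies in some bag; for every edge, both endpoints lie together in some bag; and for every vertex, the bags containing it form a connected subtree. Here edge (d,c) lies in no bag, so the decomposition is invalid.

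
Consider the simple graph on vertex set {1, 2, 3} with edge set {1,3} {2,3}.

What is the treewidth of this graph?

1

A width-1 tree decomposition is:
Bags: B1 = {2, 3}  B2 = {1, 3}
Tree: B1–B2
Every bag has size at most 2, so the width is 2 − 1 = 1 and tw(G) ≤ 1. G has an edge, so its treewidth is at least 1. Combining the bounds, tw(G) = 1.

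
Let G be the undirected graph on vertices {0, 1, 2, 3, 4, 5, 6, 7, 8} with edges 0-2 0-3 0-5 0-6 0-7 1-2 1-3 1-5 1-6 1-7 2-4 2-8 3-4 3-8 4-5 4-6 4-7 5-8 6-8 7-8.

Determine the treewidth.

A width-4 tree decomposition is:
Bags: B1 = {0, 1, 4, 6, 8}  B2 = {0, 1, 4, 7, 8}  B3 = {0, 1, 2, 4, 8}  B4 = {0, 1, 4, 5, 8}  B5 = {0, 1, 3, 4, 8}
Tree: B1–B2, B2–B3, B3–B4, B4–B5
Every bag has size at most 5, so the width is 5 − 1 = 4 and tw(G) ≤ 4. For the lower bound: the 5 vertex sets {4,6}, {0,7}, {2,8}, {1}, {5} are disjoint, each induces a connected subgraph, and every pair is joined by at least one edge of G. Contracting each set to a single vertex therefore yields K_{5} as a minor, and since treewidth is minor-monotone, tw(G) ≥ tw(K_{5}) = 4. Therefore the treewidth is 4.

4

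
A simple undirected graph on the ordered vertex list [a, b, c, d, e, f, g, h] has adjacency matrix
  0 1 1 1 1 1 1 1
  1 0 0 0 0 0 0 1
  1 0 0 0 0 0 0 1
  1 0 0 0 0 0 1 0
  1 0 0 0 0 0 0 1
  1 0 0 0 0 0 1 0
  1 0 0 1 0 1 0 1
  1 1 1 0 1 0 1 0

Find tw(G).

A width-2 tree decomposition is:
Bags: B1 = {a, e, h}  B2 = {a, g, h}  B3 = {a, c, h}  B4 = {a, b, h}  B5 = {a, d, g}  B6 = {a, f, g}
Tree: B1–B2, B1–B3, B2–B4, B2–B5, B5–B6
Every bag has size at most 3, so the width is 3 − 1 = 2 and tw(G) ≤ 2. On the other hand G contains the 3-clique {a, d, g}. A clique must lie in a single bag of any decomposition, so no decomposition can have width below 2. Hence tw(G) = 2 exactly.

2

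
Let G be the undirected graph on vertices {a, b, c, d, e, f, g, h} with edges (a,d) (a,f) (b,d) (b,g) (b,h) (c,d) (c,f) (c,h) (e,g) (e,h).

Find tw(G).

2

A width-2 tree decomposition is:
Bags: B1 = {e, g, h}  B2 = {b, g, h}  B3 = {b, c, h}  B4 = {b, c, d}  B5 = {c, d, f}  B6 = {a, d, f}
Tree: B1–B2, B2–B3, B3–B4, B4–B5, B5–B6
The largest bag has 3 vertices, giving width 2; this decomposition certifies tw(G) ≤ 2. For the lower bound, G contains the cycle e–g–b–h–e, so G is not a forest; only forests have treewidth ≤ 1, hence tw(G) ≥ 2. Hence tw(G) = 2 exactly.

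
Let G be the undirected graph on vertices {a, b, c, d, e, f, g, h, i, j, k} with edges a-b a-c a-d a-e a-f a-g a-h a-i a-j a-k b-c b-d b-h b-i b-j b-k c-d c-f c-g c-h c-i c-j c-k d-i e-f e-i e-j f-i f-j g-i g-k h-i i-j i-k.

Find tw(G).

4

A width-4 tree decomposition is:
Bags: B1 = {a, b, c, i, k}  B2 = {a, b, c, i, j}  B3 = {a, b, c, d, i}  B4 = {a, c, f, i, j}  B5 = {a, e, f, i, j}  B6 = {a, b, c, h, i}  B7 = {a, c, g, i, k}
Tree: B1–B2, B2–B3, B2–B4, B4–B5, B2–B6, B1–B7
Each bag holds 5 vertices, so the decomposition has width 4, which upper-bounds the treewidth. For the lower bound, the 5 vertices {a, e, f, i, j} are pairwise adjacent, and any tree decomposition puts a clique entirely inside one bag — forcing width ≥ 4. Therefore the treewidth is 4.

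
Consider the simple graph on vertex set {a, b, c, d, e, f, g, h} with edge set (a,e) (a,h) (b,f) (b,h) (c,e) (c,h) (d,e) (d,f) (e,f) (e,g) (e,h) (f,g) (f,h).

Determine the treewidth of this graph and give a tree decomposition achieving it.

Every bag has size at most 3, so the width is 3 − 1 = 2 and tw(G) ≤ 2. Conversely, {a, e, h} is a clique of size 3, and the vertices of any clique must share a bag in every tree decomposition; so some bag has ≥ 3 vertices and tw(G) ≥ 2. Hence tw(G) = 2 exactly.

Treewidth 2.
Bags: B1 = {d, e, f}  B2 = {e, f, h}  B3 = {c, e, h}  B4 = {b, f, h}  B5 = {a, e, h}  B6 = {e, f, g}
Tree: B1–B2, B2–B3, B2–B4, B2–B5, B1–B6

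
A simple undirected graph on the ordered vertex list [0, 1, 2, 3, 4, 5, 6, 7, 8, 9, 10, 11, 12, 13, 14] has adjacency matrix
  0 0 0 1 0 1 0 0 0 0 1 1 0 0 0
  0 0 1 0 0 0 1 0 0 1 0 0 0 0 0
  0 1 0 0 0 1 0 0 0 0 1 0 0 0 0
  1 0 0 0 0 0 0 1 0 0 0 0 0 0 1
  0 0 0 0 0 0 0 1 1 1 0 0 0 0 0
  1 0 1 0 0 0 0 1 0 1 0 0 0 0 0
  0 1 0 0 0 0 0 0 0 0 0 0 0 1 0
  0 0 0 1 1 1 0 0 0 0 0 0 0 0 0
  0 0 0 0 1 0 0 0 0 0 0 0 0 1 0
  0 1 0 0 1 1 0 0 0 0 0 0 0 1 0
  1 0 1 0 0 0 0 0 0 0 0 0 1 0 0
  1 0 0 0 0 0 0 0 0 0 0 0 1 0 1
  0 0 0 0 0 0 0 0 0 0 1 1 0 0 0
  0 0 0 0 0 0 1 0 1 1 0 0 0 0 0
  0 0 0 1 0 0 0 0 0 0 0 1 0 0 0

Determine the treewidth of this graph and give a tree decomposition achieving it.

Treewidth 3.
Bags: B1 = {3, 11, 12, 14}  B2 = {0, 3, 11, 12}  B3 = {0, 3, 10, 12}  B4 = {0, 3, 7, 10}  B5 = {0, 5, 7, 10}  B6 = {2, 5, 7, 10}  B7 = {2, 4, 5, 7}  B8 = {2, 4, 5, 9}  B9 = {1, 2, 4, 9}  B10 = {1, 4, 8, 9}  B11 = {1, 8, 9, 13}  B12 = {1, 6, 8, 13}
Tree: B1–B2, B2–B3, B3–B4, B4–B5, B5–B6, B6–B7, B7–B8, B8–B9, B9–B10, B10–B11, B11–B12

The largest bag has 4 vertices, giving width 3; this decomposition certifies tw(G) ≤ 3. For the lower bound: the 4 vertex sets {11,12,14}, {3}, {0}, {2,5,7,10} are disjoint, each induces a connected subgraph, and every pair is joined by at least one edge of G. Contracting each set to a single vertex therefore yields K_{4} as a minor, and since treewidth is minor-monotone, tw(G) ≥ tw(K_{4}) = 3. Hence tw(G) = 3 exactly.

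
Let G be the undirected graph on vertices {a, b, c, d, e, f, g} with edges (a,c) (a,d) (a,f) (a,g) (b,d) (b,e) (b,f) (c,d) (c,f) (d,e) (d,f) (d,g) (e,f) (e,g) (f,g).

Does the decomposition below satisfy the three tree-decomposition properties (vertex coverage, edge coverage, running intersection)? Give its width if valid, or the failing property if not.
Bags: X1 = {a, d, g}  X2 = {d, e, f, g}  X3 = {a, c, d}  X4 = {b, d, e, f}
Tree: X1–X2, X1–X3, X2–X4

No — edge (f,a) lies in no bag.

A tree decomposition must satisfy three properties: every vertex lies in some bag; for every edge, both endpoints lie together in some bag; and for every vertex, the bags containing it form a connected subtree. Here edge (f,a) lies in no bag, so the decomposition is invalid.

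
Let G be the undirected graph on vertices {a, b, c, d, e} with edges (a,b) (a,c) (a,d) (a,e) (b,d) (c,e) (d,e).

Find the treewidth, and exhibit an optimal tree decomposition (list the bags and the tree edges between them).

Treewidth 2.
Bags: B1 = {a, b, d}  B2 = {a, d, e}  B3 = {a, c, e}
Tree: B1–B2, B2–B3

Every bag has size at most 3, so the width is 3 − 1 = 2 and tw(G) ≤ 2. On the other hand G contains the 3-clique {a, d, e}. A clique must lie in a single bag of any decomposition, so no decomposition can have width below 2. Therefore the treewidth is 2.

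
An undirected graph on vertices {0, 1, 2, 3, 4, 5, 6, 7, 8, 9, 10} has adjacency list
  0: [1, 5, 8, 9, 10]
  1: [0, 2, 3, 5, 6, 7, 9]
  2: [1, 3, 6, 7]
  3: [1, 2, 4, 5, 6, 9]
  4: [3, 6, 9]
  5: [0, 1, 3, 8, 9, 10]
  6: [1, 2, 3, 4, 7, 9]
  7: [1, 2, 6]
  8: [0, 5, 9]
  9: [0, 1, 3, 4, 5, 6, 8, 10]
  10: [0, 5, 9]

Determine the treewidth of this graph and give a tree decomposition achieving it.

Treewidth 3.
One optimal decomposition is:
Bags: B1 = {0, 5, 8, 9}  B2 = {0, 1, 5, 9}  B3 = {1, 3, 5, 9}  B4 = {1, 3, 6, 9}  B5 = {3, 4, 6, 9}  B6 = {0, 5, 9, 10}  B7 = {1, 2, 3, 6}  B8 = {1, 2, 6, 7}
Tree: B1–B2, B2–B3, B3–B4, B4–B5, B1–B6, B4–B7, B7–B8

Every bag has size at most 4, so the width is 4 − 1 = 3 and tw(G) ≤ 3. For the lower bound, the 4 vertices {3, 4, 6, 9} are pairwise adjacent, and any tree decomposition puts a clique entirely inside one bag — forcing width ≥ 3. Hence tw(G) = 3 exactly.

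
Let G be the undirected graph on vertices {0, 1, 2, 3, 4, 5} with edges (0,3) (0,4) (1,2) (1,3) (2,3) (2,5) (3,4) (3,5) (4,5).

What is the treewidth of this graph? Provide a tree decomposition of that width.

Every bag has size at most 3, so the width is 3 − 1 = 2 and tw(G) ≤ 2. On the other hand G contains the 3-clique {0, 3, 4}. A clique must lie in a single bag of any decomposition, so no decomposition can have width below 2. Therefore the treewidth is 2.

Treewidth 2.
One optimal decomposition is:
Bags: B1 = {2, 3, 5}  B2 = {3, 4, 5}  B3 = {1, 2, 3}  B4 = {0, 3, 4}
Tree: B1–B2, B1–B3, B2–B4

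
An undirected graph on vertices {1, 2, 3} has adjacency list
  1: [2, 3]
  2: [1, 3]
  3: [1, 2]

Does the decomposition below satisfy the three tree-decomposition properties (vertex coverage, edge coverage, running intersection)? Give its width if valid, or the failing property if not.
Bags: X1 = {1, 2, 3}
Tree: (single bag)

Yes; width 2.

Checking the three conditions: (i) the bags cover all of {1, 2, 3}; (ii) for each edge, some bag contains both endpoints; (iii) the bags containing any fixed vertex form a subtree. All hold, so the decomposition is valid with width 3 − 1 = 2.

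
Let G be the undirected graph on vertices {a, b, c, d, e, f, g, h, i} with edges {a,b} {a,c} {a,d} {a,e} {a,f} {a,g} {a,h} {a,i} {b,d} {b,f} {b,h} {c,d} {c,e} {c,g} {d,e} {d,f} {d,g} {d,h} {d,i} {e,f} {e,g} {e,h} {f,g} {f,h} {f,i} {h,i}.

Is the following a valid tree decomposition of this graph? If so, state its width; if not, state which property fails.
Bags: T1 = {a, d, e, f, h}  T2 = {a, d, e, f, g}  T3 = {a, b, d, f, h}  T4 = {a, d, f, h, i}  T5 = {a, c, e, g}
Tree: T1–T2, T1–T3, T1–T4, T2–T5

No — edge (d,c) lies in no bag.

A tree decomposition must satisfy three properties: every vertex lies in some bag; for every edge, both endpoints lie together in some bag; and for every vertex, the bags containing it form a connected subtree. Here edge (d,c) lies in no bag, so the decomposition is invalid.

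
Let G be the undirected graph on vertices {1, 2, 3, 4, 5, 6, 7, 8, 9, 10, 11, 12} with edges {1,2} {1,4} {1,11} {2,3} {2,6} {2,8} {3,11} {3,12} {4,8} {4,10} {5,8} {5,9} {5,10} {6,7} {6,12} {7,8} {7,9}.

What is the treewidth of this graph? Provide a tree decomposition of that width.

Each bag holds 4 vertices, so the decomposition has width 3, which upper-bounds the treewidth. For the lower bound: the 4 vertex sets {3,11,12}, {1}, {2}, {4,6,7,8} are disjoint, each induces a connected subgraph, and every pair is joined by at least one edge of G. Contracting each set to a single vertex therefore yields K_{4} as a minor, and since treewidth is minor-monotone, tw(G) ≥ tw(K_{4}) = 3. The upper and lower bounds meet at 3, so that is the treewidth.

Treewidth 3.
One optimal decomposition is:
Bags: B1 = {1, 3, 11, 12}  B2 = {1, 2, 3, 12}  B3 = {1, 2, 6, 12}  B4 = {1, 2, 4, 6}  B5 = {2, 4, 6, 8}  B6 = {4, 6, 7, 8}  B7 = {4, 7, 8, 10}  B8 = {5, 7, 8, 10}  B9 = {5, 7, 9, 10}
Tree: B1–B2, B2–B3, B3–B4, B4–B5, B5–B6, B6–B7, B7–B8, B8–B9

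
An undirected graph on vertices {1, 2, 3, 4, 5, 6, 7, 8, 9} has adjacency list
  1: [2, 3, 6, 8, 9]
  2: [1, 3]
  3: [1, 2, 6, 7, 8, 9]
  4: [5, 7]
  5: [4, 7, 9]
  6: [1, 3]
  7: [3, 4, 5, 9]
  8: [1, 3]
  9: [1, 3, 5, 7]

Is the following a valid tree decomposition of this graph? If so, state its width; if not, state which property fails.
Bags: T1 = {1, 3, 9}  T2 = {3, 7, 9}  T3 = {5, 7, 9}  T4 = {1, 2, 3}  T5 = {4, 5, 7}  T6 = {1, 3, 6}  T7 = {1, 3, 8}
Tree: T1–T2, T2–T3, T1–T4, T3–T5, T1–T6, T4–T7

Yes; width 2.

Vertex coverage: the bags together contain {1, 2, 3, 4, 5, 6, 7, 8, 9}, the full vertex set. Edge coverage: each edge of G has both endpoints in at least one bag. Running intersection: for every vertex, the bags containing it form a connected subtree. All three properties hold, so this is a valid tree decomposition of width max|bag| − 1 = 2, and hence tw(G) ≤ 2.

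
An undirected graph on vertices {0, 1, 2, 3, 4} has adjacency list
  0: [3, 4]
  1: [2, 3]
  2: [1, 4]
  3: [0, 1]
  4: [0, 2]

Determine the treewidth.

A width-2 tree decomposition is:
Bags: B1 = {1, 2, 4}  B2 = {0, 1, 4}  B3 = {0, 1, 3}
Tree: B1–B2, B2–B3
Each bag holds 3 vertices, so the decomposition has width 2, which upper-bounds the treewidth. Since 1–2–4–0–3–1 is a cycle in G, G is not acyclic. Forests are exactly the graphs of treewidth ≤ 1, so tw(G) ≥ 2. Hence tw(G) = 2 exactly.

2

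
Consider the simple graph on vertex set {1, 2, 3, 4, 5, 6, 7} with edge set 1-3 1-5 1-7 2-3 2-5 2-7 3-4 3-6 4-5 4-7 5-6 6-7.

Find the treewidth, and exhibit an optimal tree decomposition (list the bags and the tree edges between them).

Every bag has size at most 4, so the width is 4 − 1 = 3 and tw(G) ≤ 3. For the lower bound: the 4 vertex sets {2,3}, {1,7}, {5}, {6} are disjoint, each induces a connected subgraph, and every pair is joined by at least one edge of G. Contracting each set to a single vertex therefore yields K_{4} as a minor, and since treewidth is minor-monotone, tw(G) ≥ tw(K_{4}) = 3. Therefore the treewidth is 3.

Treewidth 3.
Bags: B1 = {2, 3, 5, 7}  B2 = {1, 3, 5, 7}  B3 = {3, 5, 6, 7}  B4 = {3, 4, 5, 7}
Tree: B1–B2, B2–B3, B3–B4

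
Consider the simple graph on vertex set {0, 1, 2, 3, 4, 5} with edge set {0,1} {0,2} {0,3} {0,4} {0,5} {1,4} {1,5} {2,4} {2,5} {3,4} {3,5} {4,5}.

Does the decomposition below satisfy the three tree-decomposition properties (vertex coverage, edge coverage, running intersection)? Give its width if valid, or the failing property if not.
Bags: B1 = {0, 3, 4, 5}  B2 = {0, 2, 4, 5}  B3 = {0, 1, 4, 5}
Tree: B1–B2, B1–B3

Yes; width 3.

Vertex coverage: the bags together contain {0, 1, 2, 3, 4, 5}, the full vertex set. Edge coverage: each edge of G has both endpoints in at least one bag. Running intersection: for every vertex, the bags containing it form a connected subtree. All three properties hold, so this is a valid tree decomposition of width max|bag| − 1 = 3, and hence tw(G) ≤ 3.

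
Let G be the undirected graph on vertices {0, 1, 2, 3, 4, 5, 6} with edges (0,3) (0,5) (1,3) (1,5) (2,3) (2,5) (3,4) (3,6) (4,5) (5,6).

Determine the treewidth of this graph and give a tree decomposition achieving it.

The largest bag has 3 vertices, giving width 2; this decomposition certifies tw(G) ≤ 2. For the lower bound, G contains the cycle 5–6–3–0–5, so G is not a forest; only forests have treewidth ≤ 1, hence tw(G) ≥ 2. The upper and lower bounds meet at 2, so that is the treewidth.

Treewidth 2.
Bags: B1 = {3, 5, 6}  B2 = {0, 3, 5}  B3 = {1, 3, 5}  B4 = {3, 4, 5}  B5 = {2, 3, 5}
Tree: B1–B2, B2–B3, B3–B4, B4–B5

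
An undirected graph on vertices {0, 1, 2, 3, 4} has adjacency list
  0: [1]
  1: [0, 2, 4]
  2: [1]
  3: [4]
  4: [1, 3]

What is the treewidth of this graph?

A width-1 tree decomposition is:
Bags: B1 = {1, 4}  B2 = {0, 1}  B3 = {3, 4}  B4 = {1, 2}
Tree: B1–B2, B1–B3, B2–B4
Each bag holds 2 vertices, so the decomposition has width 1, which upper-bounds the treewidth. Any graph with an edge has treewidth ≥ 1, and G has the edge 4–1. The upper and lower bounds meet at 1, so that is the treewidth.

1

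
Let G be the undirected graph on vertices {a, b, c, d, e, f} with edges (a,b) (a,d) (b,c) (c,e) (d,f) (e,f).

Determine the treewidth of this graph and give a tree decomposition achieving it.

Treewidth 2.
One optimal decomposition is:
Bags: B1 = {c, e, f}  B2 = {c, d, f}  B3 = {a, c, d}  B4 = {a, b, c}
Tree: B1–B2, B2–B3, B3–B4

Every bag has size at most 3, so the width is 3 − 1 = 2 and tw(G) ≤ 2. Since c–e–f–d–a–b–c is a cycle in G, G is not acyclic. Forests are exactly the graphs of treewidth ≤ 1, so tw(G) ≥ 2. Hence tw(G) = 2 exactly.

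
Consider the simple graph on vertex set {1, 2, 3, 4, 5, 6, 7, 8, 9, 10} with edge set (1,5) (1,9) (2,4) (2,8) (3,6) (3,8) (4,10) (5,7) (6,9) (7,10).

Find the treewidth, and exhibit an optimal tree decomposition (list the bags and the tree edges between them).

Treewidth 2.
Bags: B1 = {1, 5, 9}  B2 = {5, 6, 9}  B3 = {3, 5, 6}  B4 = {3, 5, 8}  B5 = {2, 5, 8}  B6 = {2, 4, 5}  B7 = {4, 5, 10}  B8 = {5, 7, 10}
Tree: B1–B2, B2–B3, B3–B4, B4–B5, B5–B6, B6–B7, B7–B8

Every bag has size at most 3, so the width is 3 − 1 = 2 and tw(G) ≤ 2. Since 5–1–9–6–3–8–2–4–10–7–5 is a cycle in G, G is not acyclic. Forests are exactly the graphs of treewidth ≤ 1, so tw(G) ≥ 2. Combining the bounds, tw(G) = 2.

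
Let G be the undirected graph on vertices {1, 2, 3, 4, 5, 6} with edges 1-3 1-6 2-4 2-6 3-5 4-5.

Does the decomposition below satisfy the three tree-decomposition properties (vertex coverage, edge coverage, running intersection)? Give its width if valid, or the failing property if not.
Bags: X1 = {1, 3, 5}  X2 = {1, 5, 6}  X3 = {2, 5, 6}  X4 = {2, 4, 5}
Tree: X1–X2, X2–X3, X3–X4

Every vertex of G appears in some bag (union = {1, 2, 3, 4, 5, 6}); every edge is covered by a bag; and for each vertex v the set of bags containing v is connected in the bag tree. The decomposition is therefore valid. The largest bag has 3 vertices, so the width is 2.

Yes; width 2.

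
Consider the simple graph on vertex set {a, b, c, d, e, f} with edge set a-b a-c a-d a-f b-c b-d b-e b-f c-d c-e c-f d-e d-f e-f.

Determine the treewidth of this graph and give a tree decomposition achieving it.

Treewidth 4.
Bags: B1 = {b, c, d, e, f}  B2 = {a, b, c, d, f}
Tree: B1–B2

Each bag holds 5 vertices, so the decomposition has width 4, which upper-bounds the treewidth. Conversely, {b, c, d, e, f} is a clique of size 5, and the vertices of any clique must share a bag in every tree decomposition; so some bag has ≥ 5 vertices and tw(G) ≥ 4. The upper and lower bounds meet at 4, so that is the treewidth.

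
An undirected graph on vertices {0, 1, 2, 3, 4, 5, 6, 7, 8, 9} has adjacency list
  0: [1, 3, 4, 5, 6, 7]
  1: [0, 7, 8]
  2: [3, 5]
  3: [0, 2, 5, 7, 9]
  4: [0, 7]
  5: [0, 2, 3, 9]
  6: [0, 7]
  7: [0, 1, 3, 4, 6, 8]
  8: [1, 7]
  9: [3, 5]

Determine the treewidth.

2

A width-2 tree decomposition is:
Bags: B1 = {0, 1, 7}  B2 = {0, 4, 7}  B3 = {0, 3, 7}  B4 = {0, 3, 5}  B5 = {0, 6, 7}  B6 = {1, 7, 8}  B7 = {2, 3, 5}  B8 = {3, 5, 9}
Tree: B1–B2, B2–B3, B3–B4, B3–B5, B1–B6, B4–B7, B7–B8
The largest bag has 3 vertices, giving width 2; this decomposition certifies tw(G) ≤ 2. For the lower bound, the 3 vertices {0, 3, 5} are pairwise adjacent, and any tree decomposition puts a clique entirely inside one bag — forcing width ≥ 2. Combining the bounds, tw(G) = 2.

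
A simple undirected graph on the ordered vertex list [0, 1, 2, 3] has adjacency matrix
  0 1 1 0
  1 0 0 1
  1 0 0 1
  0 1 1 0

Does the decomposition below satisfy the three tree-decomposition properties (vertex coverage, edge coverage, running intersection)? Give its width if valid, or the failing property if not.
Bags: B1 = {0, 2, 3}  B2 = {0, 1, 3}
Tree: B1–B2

Every vertex of G appears in some bag (union = {0, 1, 2, 3}); every edge is covered by a bag; and for each vertex v the set of bags containing v is connected in the bag tree. The decomposition is therefore valid. The largest bag has 3 vertices, so the width is 2.

Yes; width 2.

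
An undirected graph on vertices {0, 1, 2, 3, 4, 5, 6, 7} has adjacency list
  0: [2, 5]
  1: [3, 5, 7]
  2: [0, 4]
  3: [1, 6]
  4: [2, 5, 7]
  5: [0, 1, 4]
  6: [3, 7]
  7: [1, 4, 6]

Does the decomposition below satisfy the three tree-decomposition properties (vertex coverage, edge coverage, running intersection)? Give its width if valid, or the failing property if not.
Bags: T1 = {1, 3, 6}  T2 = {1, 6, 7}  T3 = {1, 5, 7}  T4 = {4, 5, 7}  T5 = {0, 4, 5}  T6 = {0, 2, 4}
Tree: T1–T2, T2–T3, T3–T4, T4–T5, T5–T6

Yes; width 2.

Every vertex of G appears in some bag (union = {0, 1, 2, 3, 4, 5, 6, 7}); every edge is covered by a bag; and for each vertex v the set of bags containing v is connected in the bag tree. The decomposition is therefore valid. The largest bag has 3 vertices, so the width is 2.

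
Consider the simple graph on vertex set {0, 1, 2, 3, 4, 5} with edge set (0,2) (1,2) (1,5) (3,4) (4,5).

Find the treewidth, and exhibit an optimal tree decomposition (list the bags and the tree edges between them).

The largest bag has 2 vertices, giving width 1; this decomposition certifies tw(G) ≤ 1. G has an edge, so its treewidth is at least 1. Therefore the treewidth is 1.

Treewidth 1.
Bags: B1 = {3, 4}  B2 = {4, 5}  B3 = {1, 5}  B4 = {1, 2}  B5 = {0, 2}
Tree: B1–B2, B2–B3, B3–B4, B4–B5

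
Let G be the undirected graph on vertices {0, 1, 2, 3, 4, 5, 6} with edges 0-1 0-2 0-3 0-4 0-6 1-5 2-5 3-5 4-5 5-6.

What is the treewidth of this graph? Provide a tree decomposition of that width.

Each bag holds 3 vertices, so the decomposition has width 2, which upper-bounds the treewidth. The edges 0–4–5–3–0 form a cycle, so G is not a tree and its treewidth is at least 2. Hence tw(G) = 2 exactly.

Treewidth 2.
Bags: B1 = {0, 4, 5}  B2 = {0, 3, 5}  B3 = {0, 1, 5}  B4 = {0, 2, 5}  B5 = {0, 5, 6}
Tree: B1–B2, B2–B3, B3–B4, B4–B5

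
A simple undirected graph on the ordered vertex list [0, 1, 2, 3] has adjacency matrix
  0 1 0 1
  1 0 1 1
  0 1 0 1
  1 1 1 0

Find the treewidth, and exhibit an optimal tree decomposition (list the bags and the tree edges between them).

The largest bag has 3 vertices, giving width 2; this decomposition certifies tw(G) ≤ 2. On the other hand G contains the 3-clique {0, 1, 3}. A clique must lie in a single bag of any decomposition, so no decomposition can have width below 2. Hence tw(G) = 2 exactly.

Treewidth 2.
One optimal decomposition is:
Bags: B1 = {1, 2, 3}  B2 = {0, 1, 3}
Tree: B1–B2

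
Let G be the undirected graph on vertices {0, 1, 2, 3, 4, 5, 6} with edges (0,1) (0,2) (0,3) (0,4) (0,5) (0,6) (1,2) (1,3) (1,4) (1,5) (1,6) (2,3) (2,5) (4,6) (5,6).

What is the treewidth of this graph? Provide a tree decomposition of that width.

Treewidth 3.
One such decomposition:
Bags: B1 = {0, 1, 4, 6}  B2 = {0, 1, 5, 6}  B3 = {0, 1, 2, 5}  B4 = {0, 1, 2, 3}
Tree: B1–B2, B2–B3, B3–B4

Each bag holds 4 vertices, so the decomposition has width 3, which upper-bounds the treewidth. For the lower bound, the 4 vertices {0, 1, 2, 3} are pairwise adjacent, and any tree decomposition puts a clique entirely inside one bag — forcing width ≥ 3. The upper and lower bounds meet at 3, so that is the treewidth.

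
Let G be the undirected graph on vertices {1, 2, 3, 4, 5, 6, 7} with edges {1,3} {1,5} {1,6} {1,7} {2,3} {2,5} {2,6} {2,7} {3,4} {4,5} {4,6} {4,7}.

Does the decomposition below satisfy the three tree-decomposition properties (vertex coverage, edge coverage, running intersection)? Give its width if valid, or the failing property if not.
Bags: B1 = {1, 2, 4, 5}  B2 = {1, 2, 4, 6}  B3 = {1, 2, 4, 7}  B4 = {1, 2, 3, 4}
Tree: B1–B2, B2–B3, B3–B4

Checking the three conditions: (i) the bags cover all of {1, 2, 3, 4, 5, 6, 7}; (ii) for each edge, some bag contains both endpoints; (iii) the bags containing any fixed vertex form a subtree. All hold, so the decomposition is valid with width 4 − 1 = 3.

Yes; width 3.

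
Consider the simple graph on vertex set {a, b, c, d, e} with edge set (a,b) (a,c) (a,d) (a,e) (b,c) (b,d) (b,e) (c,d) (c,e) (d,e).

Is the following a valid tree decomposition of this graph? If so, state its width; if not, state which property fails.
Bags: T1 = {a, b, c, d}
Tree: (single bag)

No — vertex e appears in no bag.

A tree decomposition must satisfy three properties: every vertex lies in some bag; for every edge, both endpoints lie together in some bag; and for every vertex, the bags containing it form a connected subtree. Here vertex e appears in no bag, so the decomposition is invalid.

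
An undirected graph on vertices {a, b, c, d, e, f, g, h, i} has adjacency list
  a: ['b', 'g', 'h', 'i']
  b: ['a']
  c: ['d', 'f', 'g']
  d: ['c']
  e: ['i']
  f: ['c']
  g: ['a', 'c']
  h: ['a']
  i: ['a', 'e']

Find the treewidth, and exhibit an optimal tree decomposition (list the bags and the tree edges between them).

Treewidth 1.
One such decomposition:
Bags: B1 = {a, h}  B2 = {a, g}  B3 = {c, g}  B4 = {a, b}  B5 = {c, f}  B6 = {a, i}  B7 = {e, i}  B8 = {c, d}
Tree: B1–B2, B2–B3, B2–B4, B3–B5, B2–B6, B6–B7, B5–B8

Each bag holds 2 vertices, so the decomposition has width 1, which upper-bounds the treewidth. Any graph with an edge has treewidth ≥ 1, and G has the edge a–h. Hence tw(G) = 1 exactly.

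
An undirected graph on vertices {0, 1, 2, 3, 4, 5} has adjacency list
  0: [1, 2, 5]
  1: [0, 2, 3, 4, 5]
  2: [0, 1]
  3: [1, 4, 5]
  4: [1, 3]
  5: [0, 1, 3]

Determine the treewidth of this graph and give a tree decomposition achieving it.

Treewidth 2.
Bags: B1 = {0, 1, 5}  B2 = {0, 1, 2}  B3 = {1, 3, 5}  B4 = {1, 3, 4}
Tree: B1–B2, B1–B3, B3–B4

Each bag holds 3 vertices, so the decomposition has width 2, which upper-bounds the treewidth. For the lower bound, the 3 vertices {0, 1, 2} are pairwise adjacent, and any tree decomposition puts a clique entirely inside one bag — forcing width ≥ 2. Combining the bounds, tw(G) = 2.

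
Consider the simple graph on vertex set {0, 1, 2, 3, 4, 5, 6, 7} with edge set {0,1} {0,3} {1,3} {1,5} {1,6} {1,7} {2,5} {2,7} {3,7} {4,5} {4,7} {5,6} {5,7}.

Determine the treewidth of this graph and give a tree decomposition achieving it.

The largest bag has 3 vertices, giving width 2; this decomposition certifies tw(G) ≤ 2. For the lower bound, the 3 vertices {0, 1, 3} are pairwise adjacent, and any tree decomposition puts a clique entirely inside one bag — forcing width ≥ 2. The upper and lower bounds meet at 2, so that is the treewidth.

Treewidth 2.
Bags: B1 = {1, 5, 7}  B2 = {4, 5, 7}  B3 = {1, 3, 7}  B4 = {1, 5, 6}  B5 = {0, 1, 3}  B6 = {2, 5, 7}
Tree: B1–B2, B1–B3, B1–B4, B3–B5, B2–B6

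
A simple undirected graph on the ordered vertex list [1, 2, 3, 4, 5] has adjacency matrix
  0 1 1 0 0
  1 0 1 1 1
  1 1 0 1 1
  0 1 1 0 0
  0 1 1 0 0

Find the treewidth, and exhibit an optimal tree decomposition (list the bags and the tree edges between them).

Every bag has size at most 3, so the width is 3 − 1 = 2 and tw(G) ≤ 2. Conversely, {1, 2, 3} is a clique of size 3, and the vertices of any clique must share a bag in every tree decomposition; so some bag has ≥ 3 vertices and tw(G) ≥ 2. Hence tw(G) = 2 exactly.

Treewidth 2.
One such decomposition:
Bags: B1 = {1, 2, 3}  B2 = {2, 3, 5}  B3 = {2, 3, 4}
Tree: B1–B2, B2–B3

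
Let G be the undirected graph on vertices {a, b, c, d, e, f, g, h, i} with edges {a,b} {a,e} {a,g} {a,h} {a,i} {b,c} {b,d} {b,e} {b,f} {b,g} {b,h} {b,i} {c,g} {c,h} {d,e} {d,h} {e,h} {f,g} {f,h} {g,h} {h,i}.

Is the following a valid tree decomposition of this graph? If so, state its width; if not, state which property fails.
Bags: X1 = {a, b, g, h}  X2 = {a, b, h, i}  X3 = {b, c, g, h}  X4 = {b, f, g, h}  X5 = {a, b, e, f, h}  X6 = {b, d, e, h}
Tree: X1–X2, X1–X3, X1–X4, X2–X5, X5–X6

No — bags containing vertex f are not connected in the tree.

A tree decomposition must satisfy three properties: every vertex lies in some bag; for every edge, both endpoints lie together in some bag; and for every vertex, the bags containing it form a connected subtree. Here bags containing vertex f are not connected in the tree, so the decomposition is invalid.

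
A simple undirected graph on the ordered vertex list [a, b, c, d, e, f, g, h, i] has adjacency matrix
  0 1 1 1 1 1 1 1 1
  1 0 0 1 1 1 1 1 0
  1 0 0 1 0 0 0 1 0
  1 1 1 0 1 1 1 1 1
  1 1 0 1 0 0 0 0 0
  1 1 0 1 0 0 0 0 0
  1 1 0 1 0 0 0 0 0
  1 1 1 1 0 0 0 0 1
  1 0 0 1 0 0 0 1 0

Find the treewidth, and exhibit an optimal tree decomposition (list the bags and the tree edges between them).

Each bag holds 4 vertices, so the decomposition has width 3, which upper-bounds the treewidth. For the lower bound, the 4 vertices {a, c, d, h} are pairwise adjacent, and any tree decomposition puts a clique entirely inside one bag — forcing width ≥ 3. The upper and lower bounds meet at 3, so that is the treewidth.

Treewidth 3.
One such decomposition:
Bags: B1 = {a, b, d, g}  B2 = {a, b, d, f}  B3 = {a, b, d, h}  B4 = {a, b, d, e}  B5 = {a, c, d, h}  B6 = {a, d, h, i}
Tree: B1–B2, B2–B3, B3–B4, B3–B5, B3–B6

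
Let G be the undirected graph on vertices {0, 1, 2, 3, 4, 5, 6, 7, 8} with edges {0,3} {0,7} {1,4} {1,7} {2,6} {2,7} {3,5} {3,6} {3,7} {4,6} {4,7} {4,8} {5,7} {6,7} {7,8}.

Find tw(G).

2

A width-2 tree decomposition is:
Bags: B1 = {4, 6, 7}  B2 = {3, 6, 7}  B3 = {0, 3, 7}  B4 = {3, 5, 7}  B5 = {1, 4, 7}  B6 = {2, 6, 7}  B7 = {4, 7, 8}
Tree: B1–B2, B2–B3, B3–B4, B1–B5, B2–B6, B5–B7
Each bag holds 3 vertices, so the decomposition has width 2, which upper-bounds the treewidth. For the lower bound, the 3 vertices {1, 4, 7} are pairwise adjacent, and any tree decomposition puts a clique entirely inside one bag — forcing width ≥ 2. The upper and lower bounds meet at 2, so that is the treewidth.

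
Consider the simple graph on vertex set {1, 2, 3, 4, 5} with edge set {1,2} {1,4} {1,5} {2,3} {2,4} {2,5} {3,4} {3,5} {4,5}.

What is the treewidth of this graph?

A width-3 tree decomposition is:
Bags: B1 = {2, 3, 4, 5}  B2 = {1, 2, 4, 5}
Tree: B1–B2
Each bag holds 4 vertices, so the decomposition has width 3, which upper-bounds the treewidth. On the other hand G contains the 4-clique {1, 2, 4, 5}. A clique must lie in a single bag of any decomposition, so no decomposition can have width below 3. Therefore the treewidth is 3.

3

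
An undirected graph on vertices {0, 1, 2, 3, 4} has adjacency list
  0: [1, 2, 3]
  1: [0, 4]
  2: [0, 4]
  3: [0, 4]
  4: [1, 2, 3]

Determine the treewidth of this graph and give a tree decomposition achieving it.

Treewidth 2.
Bags: B1 = {0, 1, 4}  B2 = {0, 2, 4}  B3 = {0, 3, 4}
Tree: B1–B2, B2–B3

Every bag has size at most 3, so the width is 3 − 1 = 2 and tw(G) ≤ 2. Since 4–1–0–2–4 is a cycle in G, G is not acyclic. Forests are exactly the graphs of treewidth ≤ 1, so tw(G) ≥ 2. Therefore the treewidth is 2.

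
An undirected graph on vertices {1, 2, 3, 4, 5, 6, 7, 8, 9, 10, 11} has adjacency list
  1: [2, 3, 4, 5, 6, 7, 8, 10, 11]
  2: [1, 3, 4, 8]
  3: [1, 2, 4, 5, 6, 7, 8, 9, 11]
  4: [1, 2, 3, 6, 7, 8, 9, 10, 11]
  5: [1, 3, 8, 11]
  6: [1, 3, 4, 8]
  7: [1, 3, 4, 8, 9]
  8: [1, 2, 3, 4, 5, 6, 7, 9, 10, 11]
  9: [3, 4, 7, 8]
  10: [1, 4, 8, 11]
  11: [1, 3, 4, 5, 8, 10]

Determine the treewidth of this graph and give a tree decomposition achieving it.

Treewidth 4.
One optimal decomposition is:
Bags: B1 = {1, 3, 4, 7, 8}  B2 = {1, 3, 4, 8, 11}  B3 = {1, 3, 4, 6, 8}  B4 = {1, 3, 5, 8, 11}  B5 = {1, 2, 3, 4, 8}  B6 = {1, 4, 8, 10, 11}  B7 = {3, 4, 7, 8, 9}
Tree: B1–B2, B1–B3, B2–B4, B2–B5, B2–B6, B1–B7

The largest bag has 5 vertices, giving width 4; this decomposition certifies tw(G) ≤ 4. Conversely, {1, 4, 8, 10, 11} is a clique of size 5, and the vertices of any clique must share a bag in every tree decomposition; so some bag has ≥ 5 vertices and tw(G) ≥ 4. Hence tw(G) = 4 exactly.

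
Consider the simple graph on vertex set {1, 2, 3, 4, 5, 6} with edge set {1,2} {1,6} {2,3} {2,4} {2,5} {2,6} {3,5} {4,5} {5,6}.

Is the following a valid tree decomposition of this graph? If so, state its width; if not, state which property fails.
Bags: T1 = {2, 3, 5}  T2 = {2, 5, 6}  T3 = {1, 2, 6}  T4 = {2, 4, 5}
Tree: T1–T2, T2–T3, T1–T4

Yes; width 2.

Vertex coverage: the bags together contain {1, 2, 3, 4, 5, 6}, the full vertex set. Edge coverage: each edge of G has both endpoints in at least one bag. Running intersection: for every vertex, the bags containing it form a connected subtree. All three properties hold, so this is a valid tree decomposition of width max|bag| − 1 = 2, and hence tw(G) ≤ 2.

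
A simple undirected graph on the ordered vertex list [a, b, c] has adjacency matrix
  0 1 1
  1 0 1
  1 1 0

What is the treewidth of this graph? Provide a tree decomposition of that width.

With just one bag of size 3, the width is 3 − 1 = 2, so tw(G) ≤ 2. On the other hand G contains the 3-clique {a, b, c}. A clique must lie in a single bag of any decomposition, so no decomposition can have width below 2. Combining the bounds, tw(G) = 2.

Treewidth 2.
One such decomposition:
Bags: B1 = {a, b, c}
Tree: (single bag)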